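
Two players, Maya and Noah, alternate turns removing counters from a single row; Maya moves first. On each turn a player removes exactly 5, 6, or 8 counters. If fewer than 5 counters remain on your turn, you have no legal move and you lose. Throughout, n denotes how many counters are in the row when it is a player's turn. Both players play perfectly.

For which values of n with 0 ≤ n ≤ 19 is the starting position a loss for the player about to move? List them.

0, 1, 2, 3, 4, 13, 14, 15, 16, 17

Build the W/L table. Terminal = L. A non-terminal position is W if it has a move to some L; otherwise it is L.
n=0: no move → L
n=1: no move → L
n=2: no move → L
n=3: no move → L
n=4: no move → L
n=5: reaches L-position 0 → W
n=6: reaches L-position 1 → W
n=7: reaches L-position 2 → W
n=8: reaches L-position 3 → W
n=9: reaches L-position 4 → W
n=10: reaches L-position 4 → W
n=11: reaches L-position 3 → W
n=12: reaches L-position 4 → W
n=13: only reaches 8(W), 7(W), 5(W), all W → L
n=14: only reaches 9(W), 8(W), 6(W), all W → L
n=15: only reaches 10(W), 9(W), 7(W), all W → L
n=16: only reaches 11(W), 10(W), 8(W), all W → L
n=17: only reaches 12(W), 11(W), 9(W), all W → L
n=18: reaches L-position 13 → W
n=19: reaches L-position 14 → W
The losing starting values of n are exactly the entries labelled L in this table (10 of them).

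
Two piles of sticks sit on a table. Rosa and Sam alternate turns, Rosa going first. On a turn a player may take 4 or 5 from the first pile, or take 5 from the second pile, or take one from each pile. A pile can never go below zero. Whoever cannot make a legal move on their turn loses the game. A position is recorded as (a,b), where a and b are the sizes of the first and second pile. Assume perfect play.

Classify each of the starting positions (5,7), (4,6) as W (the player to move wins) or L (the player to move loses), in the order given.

(5,7): W, (4,6): L

Label each position W (a win for the player to move) or L (a loss). A position with no legal move is L; any other position is W exactly when some move reaches an L, and L when every move reaches a W.
No move ever increases a pile, so every position that can arise here has a ≤ 5 and b ≤ 7; it is enough to label the cells with 0 ≤ a ≤ 5 and 0 ≤ b ≤ 7.
Every move lowers a or b (never raises either), so fill the grid row by row in increasing a, and left to right within a row: each cell's successors are then already labelled.
      b=0  b=1  b=2  b=3  b=4  b=5  b=6  b=7
a=0:    L    L    L    L    L    W    W    W
a=1:    L    W    W    W    W    W    L    L
a=2:    L    W    L    L    L    W    L    W
a=3:    L    W    L    W    W    W    L    W
a=4:    W    W    W    W    W    L    L    W
a=5:    W    W    W    W    W    L    W    W
Cells with no legal move (terminal, hence L): (0,0), (0,1), (0,2), (0,3), (0,4), (1,0), (2,0), (3,0).
The remaining L cells, each justified by listing all of its moves:
(1,6): →(1,1)(W), (0,5)(W) — all W, so L
(1,7): →(1,2)(W), (0,6)(W) — all W, so L
(2,2): →(1,1)(W) only, which is W, so L
(2,3): →(1,2)(W) only, which is W, so L
(2,4): →(1,3)(W) only, which is W, so L
(2,6): →(2,1)(W), (1,5)(W) — all W, so L
(3,2): →(2,1)(W) only, which is W, so L
(3,6): →(3,1)(W), (2,5)(W) — all W, so L
(4,5): →(0,5)(W), (4,0)(W), (3,4)(W) — all W, so L
(4,6): →(0,6)(W), (4,1)(W), (3,5)(W) — all W, so L
(5,5): →(1,5)(W), (0,5)(W), (5,0)(W), (4,4)(W) — all W, so L
Every other cell has at least one move into one of the L cells above, so it is W.
(5,7): the move to (1,7) reaches an L cell, so W
(4,6): one of the L cells justified above, so L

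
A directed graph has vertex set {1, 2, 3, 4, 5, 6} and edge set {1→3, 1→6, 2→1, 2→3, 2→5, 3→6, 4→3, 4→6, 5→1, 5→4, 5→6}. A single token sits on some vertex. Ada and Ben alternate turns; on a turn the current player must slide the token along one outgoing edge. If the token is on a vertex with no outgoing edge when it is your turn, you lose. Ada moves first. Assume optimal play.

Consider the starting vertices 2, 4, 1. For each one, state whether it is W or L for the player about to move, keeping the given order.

Build the W/L table. Terminal = L. A non-terminal position is W if it has a move to some L; otherwise it is L.
Every edge goes from a vertex to one that appears earlier in the order 6, 3, 4, 1, 5, 2, so processing vertices in that order labels each vertex after all of its successors.
6: no outgoing edge → L
3: reaches L-position 6 → W
4: reaches L-position 6 → W
1: reaches L-position 6 → W
5: reaches L-position 6 → W
2: only reaches 5(W), 1(W), 3(W), all W → L

2: L, 4: W, 1: W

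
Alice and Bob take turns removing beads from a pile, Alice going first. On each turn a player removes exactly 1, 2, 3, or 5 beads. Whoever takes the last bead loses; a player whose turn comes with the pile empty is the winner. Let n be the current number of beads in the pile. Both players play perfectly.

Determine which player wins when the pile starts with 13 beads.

Build the W/L table. Terminal = W. A non-terminal position is W if it has a move to some L; otherwise it is L.
n=0: no move; the opponent has just taken the last bead and therefore loses → W
n=1: only reaches 0(W), which is W → L
n=2: reaches L-position 1 → W
n=3: reaches L-position 1 → W
n=4: reaches L-position 1 → W
n=5: only reaches 4(W), 3(W), 2(W), 0(W), all W → L
n=6: reaches L-position 5 → W
n=7: reaches L-position 5 → W
n=8: reaches L-position 5 → W
n=9: only reaches 8(W), 7(W), 6(W), 4(W), all W → L
n=10: reaches L-position 9 → W
n=11: reaches L-position 9 → W
n=12: reaches L-position 9 → W
n=13: only reaches 12(W), 11(W), 10(W), 8(W), all W → L
The starting position 13 is L: whatever Alice does, the opponent receives a W position.

Bob wins.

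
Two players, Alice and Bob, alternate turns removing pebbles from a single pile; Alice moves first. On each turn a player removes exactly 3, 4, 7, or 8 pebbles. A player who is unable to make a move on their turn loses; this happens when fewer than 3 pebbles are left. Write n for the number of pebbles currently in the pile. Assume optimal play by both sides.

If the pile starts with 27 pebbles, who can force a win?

Compute win/loss labels from the base case upward. A position with no move is L. Any other position is W if it can reach an L in one move, else L.
n=0: no move → L
n=1: no move → L
n=2: no move → L
n=3: W (go to 0, an L position)
n=4: W (go to 1, an L position)
n=5: W (go to 2, an L position)
n=6: W (go to 2, an L position)
n=7: W (go to 0, an L position)
n=8: W (go to 1, an L position)
n=9: W (go to 2, an L position)
n=10: W (go to 2, an L position)
n=11: L (options 8(W), 7(W), 4(W), 3(W) are all W)
n=12: L (options 9(W), 8(W), 5(W), 4(W) are all W)
n=13: L (options 10(W), 9(W), 6(W), 5(W) are all W)
n=14: W (go to 11, an L position)
n=15: W (go to 12, an L position)
n=16: W (go to 13, an L position)
n=17: W (go to 13, an L position)
n=18: W (go to 11, an L position)
n=19: W (go to 12, an L position)
n=20: W (go to 13, an L position)
n=21: W (go to 13, an L position)
n=22: L (options 19(W), 18(W), 15(W), 14(W) are all W)
n=23: L (options 20(W), 19(W), 16(W), 15(W) are all W)
n=24: L (options 21(W), 20(W), 17(W), 16(W) are all W)
n=25: W (go to 22, an L position)
n=26: W (go to 23, an L position)
n=27: W (go to 24, an L position)
From 27 Alice can remove 3, leaving 24, reaching an L position.

Alice wins.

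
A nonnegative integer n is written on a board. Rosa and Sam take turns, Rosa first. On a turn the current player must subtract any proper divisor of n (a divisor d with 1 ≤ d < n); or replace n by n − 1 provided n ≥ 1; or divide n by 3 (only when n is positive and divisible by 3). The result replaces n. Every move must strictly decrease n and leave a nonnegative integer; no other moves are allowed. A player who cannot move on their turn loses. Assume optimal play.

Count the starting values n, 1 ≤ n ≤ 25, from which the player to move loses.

Compute win/loss labels from the base case upward. A position with no move is L. Any other position is W if it can reach an L in one move, else L.
n=0: no move → L
n=1: →0(L), so W
n=2: →1(W) only, which is W, so L
n=3: →2(L), so W
n=4: →2(L), so W
n=5: →4(W) only, which is W, so L
n=6: →2(L), so W
n=7: →6(W) only, which is W, so L
n=8: →7(L), so W
n=9: →3(W), 6(W), 8(W) — all W, so L
n=10: →5(L), so W
n=11: →10(W) only, which is W, so L
n=12: →9(L), so W
n=13: →12(W) only, which is W, so L
n=14: →7(L), so W
n=15: →5(L), so W
n=16: →8(W), 12(W), 14(W), 15(W) — all W, so L
n=17: →16(L), so W
n=18: →9(L), so W
n=19: →18(W) only, which is W, so L
n=20: →16(L), so W
n=21: →7(L), so W
n=22: →11(L), so W
n=23: →22(W) only, which is W, so L
n=24: →16(L), so W
n=25: →20(W), 24(W) — all W, so L
L entries with 1 ≤ n ≤ 25 (n=0 is outside the asked range and is not counted): n = 2, 5, 7, 9, 11, 13, 16, 19, 23, 25; that makes 10.

10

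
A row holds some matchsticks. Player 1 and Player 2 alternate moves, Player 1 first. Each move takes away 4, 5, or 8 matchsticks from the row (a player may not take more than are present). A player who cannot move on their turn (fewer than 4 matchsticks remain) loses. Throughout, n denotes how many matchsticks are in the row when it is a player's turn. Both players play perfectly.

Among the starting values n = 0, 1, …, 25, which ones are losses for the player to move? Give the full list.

0, 1, 2, 3, 12, 13, 14, 15, 24, 25

Build the W/L table. Terminal = L. A non-terminal position is W if it has a move to some L; otherwise it is L.
n=0: no move → L
n=1: no move → L
n=2: no move → L
n=3: no move → L
n=4: →0(L), so W
n=5: →1(L), so W
n=6: →2(L), so W
n=7: →3(L), so W
n=8: →3(L), so W
n=9: →1(L), so W
n=10: →2(L), so W
n=11: →3(L), so W
n=12: →8(W), 7(W), 4(W) — all W, so L
n=13: →9(W), 8(W), 5(W) — all W, so L
n=14: →10(W), 9(W), 6(W) — all W, so L
n=15: →11(W), 10(W), 7(W) — all W, so L
n=16: →12(L), so W
n=17: →13(L), so W
n=18: →14(L), so W
n=19: →15(L), so W
n=20: →15(L), so W
n=21: →13(L), so W
n=22: →14(L), so W
n=23: →15(L), so W
n=24: →20(W), 19(W), 16(W) — all W, so L
n=25: →21(W), 20(W), 17(W) — all W, so L
Reading off the rows marked L gives the requested list; there are 10 such values of n.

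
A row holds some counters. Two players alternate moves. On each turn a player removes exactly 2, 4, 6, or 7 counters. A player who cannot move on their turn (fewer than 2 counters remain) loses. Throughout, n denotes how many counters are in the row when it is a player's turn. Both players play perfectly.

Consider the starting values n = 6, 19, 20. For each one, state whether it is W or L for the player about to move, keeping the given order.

6: W, 19: L, 20: W

Build the W/L table. Terminal = L. A non-terminal position is W if it has a move to some L; otherwise it is L.
n=0: no move → L
n=1: no move → L
n=2: →0(L), so W
n=3: →1(L), so W
n=4: →0(L), so W
n=5: →1(L), so W
n=6: →0(L), so W
n=7: →1(L), so W
n=8: →1(L), so W
n=9: →7(W), 5(W), 3(W), 2(W) — all W, so L
n=10: →8(W), 6(W), 4(W), 3(W) — all W, so L
n=11: →9(L), so W
n=12: →10(L), so W
n=13: →9(L), so W
n=14: →10(L), so W
n=15: →9(L), so W
n=16: →10(L), so W
n=17: →10(L), so W
n=18: →16(W), 14(W), 12(W), 11(W) — all W, so L
n=19: →17(W), 15(W), 13(W), 12(W) — all W, so L
n=20: →18(L), so W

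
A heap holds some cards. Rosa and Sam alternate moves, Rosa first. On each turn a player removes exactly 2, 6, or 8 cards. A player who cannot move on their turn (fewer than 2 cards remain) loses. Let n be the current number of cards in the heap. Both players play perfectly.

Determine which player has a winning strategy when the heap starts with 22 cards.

Positions with no move are L. A position that does have a move is losing for the player to move precisely when every available move leads to a winning position for the opponent. Fill in the labels:
n=0: no move → L
n=1: no move → L
n=2: →0(L), so W
n=3: →1(L), so W
n=4: →2(W) only, which is W, so L
n=5: →3(W) only, which is W, so L
n=6: →4(L), so W
n=7: →5(L), so W
n=8: →0(L), so W
n=9: →1(L), so W
n=10: →4(L), so W
n=11: →5(L), so W
n=12: →4(L), so W
n=13: →5(L), so W
n=14: →12(W), 8(W), 6(W) — all W, so L
n=15: →13(W), 9(W), 7(W) — all W, so L
n=16: →14(L), so W
n=17: →15(L), so W
n=18: →16(W), 12(W), 10(W) — all W, so L
n=19: →17(W), 13(W), 11(W) — all W, so L
n=20: →18(L), so W
n=21: →19(L), so W
n=22: →14(L), so W
The starting position 22 is W: Rosa should remove 8, leaving 14, handing over an L position.

Rosa wins.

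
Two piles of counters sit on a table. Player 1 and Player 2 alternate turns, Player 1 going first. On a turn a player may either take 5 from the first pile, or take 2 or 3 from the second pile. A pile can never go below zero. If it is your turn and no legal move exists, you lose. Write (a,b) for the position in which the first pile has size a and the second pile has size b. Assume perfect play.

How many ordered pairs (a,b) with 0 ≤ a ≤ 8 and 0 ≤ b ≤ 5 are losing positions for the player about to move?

23

Label each position W (a win for the player to move) or L (a loss). A position with no legal move is L; any other position is W exactly when some move reaches an L, and L when every move reaches a W.
Every move lowers a or b (never raises either), so fill the grid row by row in increasing a, and left to right within a row: each cell's successors are then already labelled.
      b=0  b=1  b=2  b=3  b=4  b=5
a=0:    L    L    W    W    W    L
a=1:    L    L    W    W    W    L
a=2:    L    L    W    W    W    L
a=3:    L    L    W    W    W    L
a=4:    L    L    W    W    W    L
a=5:    W    W    L    L    W    W
a=6:    W    W    L    L    W    W
a=7:    W    W    L    L    W    W
a=8:    W    W    L    L    W    W
Cells with no legal move (terminal, hence L): (0,0), (0,1), (1,0), (1,1), (2,0), (2,1), (3,0), (3,1), (4,0), (4,1).
The remaining L cells, each justified by listing all of its moves:
(0,5): moves to (0,3)(W), (0,2)(W); every one is W ⇒ L
(1,5): moves to (1,3)(W), (1,2)(W); every one is W ⇒ L
(2,5): moves to (2,3)(W), (2,2)(W); every one is W ⇒ L
(3,5): moves to (3,3)(W), (3,2)(W); every one is W ⇒ L
(4,5): moves to (4,3)(W), (4,2)(W); every one is W ⇒ L
(5,2): moves to (0,2)(W), (5,0)(W); every one is W ⇒ L
(5,3): moves to (0,3)(W), (5,1)(W), (5,0)(W); every one is W ⇒ L
(6,2): moves to (1,2)(W), (6,0)(W); every one is W ⇒ L
(6,3): moves to (1,3)(W), (6,1)(W), (6,0)(W); every one is W ⇒ L
(7,2): moves to (2,2)(W), (7,0)(W); every one is W ⇒ L
(7,3): moves to (2,3)(W), (7,1)(W), (7,0)(W); every one is W ⇒ L
(8,2): moves to (3,2)(W), (8,0)(W); every one is W ⇒ L
(8,3): moves to (3,3)(W), (8,1)(W), (8,0)(W); every one is W ⇒ L
Every other cell has at least one move into one of the L cells above, so it is W.
L cells per row: a=0: 3, a=1: 3, a=2: 3, a=3: 3, a=4: 3, a=5: 2, a=6: 2, a=7: 2, a=8: 2; total 23.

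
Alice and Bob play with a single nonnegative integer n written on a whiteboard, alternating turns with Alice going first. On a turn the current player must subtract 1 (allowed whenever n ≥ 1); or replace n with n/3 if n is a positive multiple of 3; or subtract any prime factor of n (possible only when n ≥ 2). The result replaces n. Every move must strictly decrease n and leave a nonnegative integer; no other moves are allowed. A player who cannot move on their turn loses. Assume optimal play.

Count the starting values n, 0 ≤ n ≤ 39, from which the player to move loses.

11

Compute win/loss labels from the base case upward. A position with no move is L. Any other position is W if it can reach an L in one move, else L.
n=0: no move → L
n=1: can move to 0, which is L ⇒ W
n=2: can move to 0, which is L ⇒ W
n=3: can move to 0, which is L ⇒ W
n=4: moves to 2(W), 3(W); every one is W ⇒ L
n=5: can move to 0, which is L ⇒ W
n=6: can move to 4, which is L ⇒ W
n=7: can move to 0, which is L ⇒ W
n=8: moves to 6(W), 7(W); every one is W ⇒ L
n=9: can move to 8, which is L ⇒ W
n=10: can move to 8, which is L ⇒ W
n=11: can move to 0, which is L ⇒ W
n=12: can move to 4, which is L ⇒ W
n=13: can move to 0, which is L ⇒ W
n=14: moves to 7(W), 12(W), 13(W); every one is W ⇒ L
n=15: can move to 14, which is L ⇒ W
n=16: can move to 14, which is L ⇒ W
n=17: can move to 0, which is L ⇒ W
n=18: moves to 6(W), 15(W), 16(W), 17(W); every one is W ⇒ L
n=19: can move to 0, which is L ⇒ W
n=20: can move to 18, which is L ⇒ W
n=21: can move to 14, which is L ⇒ W
n=22: moves to 11(W), 20(W), 21(W); every one is W ⇒ L
n=23: can move to 0, which is L ⇒ W
n=24: can move to 8, which is L ⇒ W
n=25: moves to 20(W), 24(W); every one is W ⇒ L
n=26: can move to 25, which is L ⇒ W
n=27: moves to 9(W), 24(W), 26(W); every one is W ⇒ L
n=28: can move to 27, which is L ⇒ W
n=29: can move to 0, which is L ⇒ W
n=30: can move to 25, which is L ⇒ W
n=31: can move to 0, which is L ⇒ W
n=32: moves to 30(W), 31(W); every one is W ⇒ L
n=33: can move to 22, which is L ⇒ W
n=34: can move to 32, which is L ⇒ W
n=35: moves to 28(W), 30(W), 34(W); every one is W ⇒ L
n=36: can move to 35, which is L ⇒ W
n=37: can move to 0, which is L ⇒ W
n=38: moves to 19(W), 36(W), 37(W); every one is W ⇒ L
n=39: can move to 38, which is L ⇒ W
L entries with 0 ≤ n ≤ 39: n = 0, 4, 8, 14, 18, 22, 25, 27, 32, 35, 38; that makes 11.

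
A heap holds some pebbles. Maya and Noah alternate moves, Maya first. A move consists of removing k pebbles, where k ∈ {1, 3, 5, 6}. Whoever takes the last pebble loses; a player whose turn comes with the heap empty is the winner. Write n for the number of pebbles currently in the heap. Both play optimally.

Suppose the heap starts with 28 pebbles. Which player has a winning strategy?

Maya wins.

Compute win/loss labels from the base case upward. A position with no move is W. Any other position is W if it can reach an L in one move, else L.
n=0: no move; the opponent has just taken the last pebble and therefore loses → W
n=1: only reaches 0(W), which is W → L
n=2: reaches L-position 1 → W
n=3: only reaches 2(W), 0(W), all W → L
n=4: reaches L-position 3 → W
n=5: only reaches 4(W), 2(W), 0(W), all W → L
n=6: reaches L-position 5 → W
n=7: reaches L-position 1 → W
n=8: reaches L-position 5 → W
n=9: reaches L-position 3 → W
n=10: reaches L-position 5 → W
n=11: reaches L-position 5 → W
n=12: only reaches 11(W), 9(W), 7(W), 6(W), all W → L
n=13: reaches L-position 12 → W
n=14: only reaches 13(W), 11(W), 9(W), 8(W), all W → L
n=15: reaches L-position 14 → W
n=16: only reaches 15(W), 13(W), 11(W), 10(W), all W → L
n=17: reaches L-position 16 → W
n=18: reaches L-position 12 → W
n=19: reaches L-position 16 → W
n=20: reaches L-position 14 → W
n=21: reaches L-position 16 → W
n=22: reaches L-position 16 → W
n=23: only reaches 22(W), 20(W), 18(W), 17(W), all W → L
n=24: reaches L-position 23 → W
n=25: only reaches 24(W), 22(W), 20(W), 19(W), all W → L
n=26: reaches L-position 25 → W
n=27: only reaches 26(W), 24(W), 22(W), 21(W), all W → L
n=28: reaches L-position 27 → W
From 28 Maya can remove 1, leaving 27, reaching an L position.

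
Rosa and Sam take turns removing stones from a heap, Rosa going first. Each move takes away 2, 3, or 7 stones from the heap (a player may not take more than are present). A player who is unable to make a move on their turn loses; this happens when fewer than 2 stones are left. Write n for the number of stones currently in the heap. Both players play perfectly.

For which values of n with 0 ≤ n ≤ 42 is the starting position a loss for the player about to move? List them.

0, 1, 5, 6, 10, 11, 15, 16, 20, 21, 25, 26, 30, 31, 35, 36, 40, 41

Positions with no move are L. A position that does have a move is losing for the player to move precisely when every available move leads to a winning position for the opponent. Fill in the labels:
n=0: no move → L
n=1: no move → L
n=2: →0(L), so W
n=3: →1(L), so W
n=4: →1(L), so W
n=5: →3(W), 2(W) — all W, so L
n=6: →4(W), 3(W) — all W, so L
n=7: →5(L), so W
n=8: →6(L), so W
n=9: →6(L), so W
n=10: →8(W), 7(W), 3(W) — all W, so L
n=11: →9(W), 8(W), 4(W) — all W, so L
n=12: →10(L), so W
n=13: →11(L), so W
n=14: →11(L), so W
n=15: →13(W), 12(W), 8(W) — all W, so L
n=16: →14(W), 13(W), 9(W) — all W, so L
n=17: →15(L), so W
n=18: →16(L), so W
n=19: →16(L), so W
n=20: →18(W), 17(W), 13(W) — all W, so L
n=21: →19(W), 18(W), 14(W) — all W, so L
n=22: →20(L), so W
n=23: →21(L), so W
n=24: →21(L), so W
n=25: →23(W), 22(W), 18(W) — all W, so L
n=26: →24(W), 23(W), 19(W) — all W, so L
n=27: →25(L), so W
n=28: →26(L), so W
n=29: →26(L), so W
n=30: →28(W), 27(W), 23(W) — all W, so L
n=31: →29(W), 28(W), 24(W) — all W, so L
n=32: →30(L), so W
n=33: →31(L), so W
n=34: →31(L), so W
n=35: →33(W), 32(W), 28(W) — all W, so L
n=36: →34(W), 33(W), 29(W) — all W, so L
n=37: →35(L), so W
n=38: →36(L), so W
n=39: →36(L), so W
n=40: →38(W), 37(W), 33(W) — all W, so L
n=41: →39(W), 38(W), 34(W) — all W, so L
n=42: →40(L), so W
Reading off the rows marked L gives the requested list; there are 18 such values of n.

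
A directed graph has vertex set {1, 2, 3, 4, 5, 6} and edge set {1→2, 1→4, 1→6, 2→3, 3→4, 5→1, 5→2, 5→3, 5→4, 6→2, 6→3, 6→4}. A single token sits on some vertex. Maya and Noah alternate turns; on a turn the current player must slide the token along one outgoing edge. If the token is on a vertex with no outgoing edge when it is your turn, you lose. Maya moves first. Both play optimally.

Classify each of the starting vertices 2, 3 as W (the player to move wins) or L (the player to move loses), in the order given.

Label each position W (a win for the player to move) or L (a loss). A position with no legal move is L; any other position is W exactly when some move reaches an L, and L when every move reaches a W.
Every edge goes from a vertex to one that appears earlier in the order 4, 3, 2, 6, 1, 5, so processing vertices in that order labels each vertex after all of its successors.
4: no outgoing edge → L
3: can move to 4, which is L ⇒ W
2: the only move is to 3(W), a W ⇒ L
6: can move to 2, which is L ⇒ W
1: can move to 2, which is L ⇒ W
5: can move to 2, which is L ⇒ W

2: L, 3: W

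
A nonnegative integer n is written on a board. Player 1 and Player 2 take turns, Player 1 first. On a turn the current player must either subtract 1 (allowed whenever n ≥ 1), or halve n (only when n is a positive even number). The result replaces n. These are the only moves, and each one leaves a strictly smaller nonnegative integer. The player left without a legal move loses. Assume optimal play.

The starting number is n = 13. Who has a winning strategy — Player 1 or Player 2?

Use the standard recursion: the mover loses at a terminal position; elsewhere, the mover wins exactly when some move hands the opponent an L position.
n=0: no move → L
n=1: W (go to 0, an L position)
n=2: L (sole option 1(W) is W)
n=3: W (go to 2, an L position)
n=4: W (go to 2, an L position)
n=5: L (sole option 4(W) is W)
n=6: W (go to 5, an L position)
n=7: L (sole option 6(W) is W)
n=8: W (go to 7, an L position)
n=9: L (sole option 8(W) is W)
n=10: W (go to 5, an L position)
n=11: L (sole option 10(W) is W)
n=12: W (go to 11, an L position)
n=13: L (sole option 12(W) is W)
Every move from 13 reaches a W position, so the mover loses.

Player 2 wins.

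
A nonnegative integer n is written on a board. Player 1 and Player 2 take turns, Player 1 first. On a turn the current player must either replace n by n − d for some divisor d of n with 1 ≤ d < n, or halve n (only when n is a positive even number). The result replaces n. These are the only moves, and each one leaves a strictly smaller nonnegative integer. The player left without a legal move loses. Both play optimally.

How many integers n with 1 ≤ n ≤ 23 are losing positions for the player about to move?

12

Build the W/L table. Terminal = L. A non-terminal position is W if it has a move to some L; otherwise it is L.
n=0: no move → L
n=1: no move → L
n=2: W (go to 1, an L position)
n=3: L (sole option 2(W) is W)
n=4: W (go to 3, an L position)
n=5: L (sole option 4(W) is W)
n=6: W (go to 3, an L position)
n=7: L (sole option 6(W) is W)
n=8: W (go to 7, an L position)
n=9: L (options 6(W), 8(W) are all W)
n=10: W (go to 5, an L position)
n=11: L (sole option 10(W) is W)
n=12: W (go to 9, an L position)
n=13: L (sole option 12(W) is W)
n=14: W (go to 7, an L position)
n=15: L (options 10(W), 12(W), 14(W) are all W)
n=16: W (go to 15, an L position)
n=17: L (sole option 16(W) is W)
n=18: W (go to 9, an L position)
n=19: L (sole option 18(W) is W)
n=20: W (go to 15, an L position)
n=21: L (options 14(W), 18(W), 20(W) are all W)
n=22: W (go to 11, an L position)
n=23: L (sole option 22(W) is W)
L entries with 1 ≤ n ≤ 23 (n=0 is outside the asked range and is not counted): n = 1, 3, 5, 7, 9, 11, 13, 15, 17, 19, 21, 23; that makes 12.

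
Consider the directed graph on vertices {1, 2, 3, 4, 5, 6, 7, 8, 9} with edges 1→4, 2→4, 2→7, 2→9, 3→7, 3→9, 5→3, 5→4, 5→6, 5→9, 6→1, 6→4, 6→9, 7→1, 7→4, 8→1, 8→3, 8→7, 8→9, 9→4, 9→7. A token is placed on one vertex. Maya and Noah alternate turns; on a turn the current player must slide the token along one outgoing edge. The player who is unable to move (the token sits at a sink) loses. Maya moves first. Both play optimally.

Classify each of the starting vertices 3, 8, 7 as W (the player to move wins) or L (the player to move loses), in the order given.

3: L, 8: W, 7: W

Label each position W (a win for the player to move) or L (a loss). A position with no legal move is L; any other position is W exactly when some move reaches an L, and L when every move reaches a W.
Every edge goes from a vertex to one that appears earlier in the order 4, 1, 7, 9, 3, 6, 8, 2, 5, so processing vertices in that order labels each vertex after all of its successors.
4: no outgoing edge → L
1: →4(L), so W
7: →4(L), so W
9: →4(L), so W
3: →9(W), 7(W) — all W, so L
6: →4(L), so W
8: →3(L), so W
2: →4(L), so W
5: →3(L), so W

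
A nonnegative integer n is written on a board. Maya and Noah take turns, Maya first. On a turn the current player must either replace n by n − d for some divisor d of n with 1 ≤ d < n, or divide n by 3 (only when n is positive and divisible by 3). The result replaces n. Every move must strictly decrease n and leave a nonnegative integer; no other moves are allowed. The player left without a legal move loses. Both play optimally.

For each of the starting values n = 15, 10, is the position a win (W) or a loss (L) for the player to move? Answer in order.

15: L, 10: W

Label each position W (a win for the player to move) or L (a loss). A position with no legal move is L; any other position is W exactly when some move reaches an L, and L when every move reaches a W.
n=0: no move → L
n=1: no move → L
n=2: W (go to 1, an L position)
n=3: W (go to 1, an L position)
n=4: L (options 2(W), 3(W) are all W)
n=5: W (go to 4, an L position)
n=6: W (go to 4, an L position)
n=7: L (sole option 6(W) is W)
n=8: W (go to 4, an L position)
n=9: L (options 3(W), 6(W), 8(W) are all W)
n=10: W (go to 9, an L position)
n=11: L (sole option 10(W) is W)
n=12: W (go to 4, an L position)
n=13: L (sole option 12(W) is W)
n=14: W (go to 7, an L position)
n=15: L (options 5(W), 10(W), 12(W), 14(W) are all W)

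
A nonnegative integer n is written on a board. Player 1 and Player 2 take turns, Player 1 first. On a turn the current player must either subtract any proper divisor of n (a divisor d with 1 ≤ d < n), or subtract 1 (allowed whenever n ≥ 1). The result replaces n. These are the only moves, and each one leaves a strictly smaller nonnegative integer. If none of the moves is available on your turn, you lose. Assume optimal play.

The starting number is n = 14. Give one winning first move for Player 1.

Move to 7.

Use the standard recursion: the mover loses at a terminal position; elsewhere, the mover wins exactly when some move hands the opponent an L position.
n=0: no move → L
n=1: →0(L), so W
n=2: →1(W) only, which is W, so L
n=3: →2(L), so W
n=4: →2(L), so W
n=5: →4(W) only, which is W, so L
n=6: →5(L), so W
n=7: →6(W) only, which is W, so L
n=8: →7(L), so W
n=9: →6(W), 8(W) — all W, so L
n=10: →5(L), so W
n=11: →10(W) only, which is W, so L
n=12: →9(L), so W
n=13: →12(W) only, which is W, so L
n=14: →7(L), so W
From 14, the L positions reachable in one move are: 7, 13. Any move reaching one of these is winning.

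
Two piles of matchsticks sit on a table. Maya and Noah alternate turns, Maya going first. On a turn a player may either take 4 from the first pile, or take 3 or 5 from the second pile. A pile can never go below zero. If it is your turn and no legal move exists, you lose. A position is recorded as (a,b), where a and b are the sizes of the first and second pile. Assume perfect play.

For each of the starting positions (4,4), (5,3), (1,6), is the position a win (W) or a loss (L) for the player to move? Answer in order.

(4,4): L, (5,3): L, (1,6): W

Build the W/L table. Terminal = L. A non-terminal position is W if it has a move to some L; otherwise it is L.
No move ever increases a pile, so every position that can arise here has a ≤ 5 and b ≤ 6; it is enough to label the cells with 0 ≤ a ≤ 5 and 0 ≤ b ≤ 6.
Every move lowers a or b (never raises either), so fill the grid row by row in increasing a, and left to right within a row: each cell's successors are then already labelled.
      b=0  b=1  b=2  b=3  b=4  b=5  b=6
a=0:    L    L    L    W    W    W    W
a=1:    L    L    L    W    W    W    W
a=2:    L    L    L    W    W    W    W
a=3:    L    L    L    W    W    W    W
a=4:    W    W    W    L    L    L    W
a=5:    W    W    W    L    L    L    W
Cells with no legal move (terminal, hence L): (0,0), (0,1), (0,2), (1,0), (1,1), (1,2), (2,0), (2,1), (2,2), (3,0), (3,1), (3,2).
The remaining L cells, each justified by listing all of its moves:
(4,3): only reaches (0,3)(W), (4,0)(W), all W → L
(4,4): only reaches (0,4)(W), (4,1)(W), all W → L
(4,5): only reaches (0,5)(W), (4,2)(W), (4,0)(W), all W → L
(5,3): only reaches (1,3)(W), (5,0)(W), all W → L
(5,4): only reaches (1,4)(W), (5,1)(W), all W → L
(5,5): only reaches (1,5)(W), (5,2)(W), (5,0)(W), all W → L
Every other cell has at least one move into one of the L cells above, so it is W.
(4,4): one of the L cells justified above, so L
(5,3): one of the L cells justified above, so L
(1,6): the move to (1,1) reaches an L cell, so W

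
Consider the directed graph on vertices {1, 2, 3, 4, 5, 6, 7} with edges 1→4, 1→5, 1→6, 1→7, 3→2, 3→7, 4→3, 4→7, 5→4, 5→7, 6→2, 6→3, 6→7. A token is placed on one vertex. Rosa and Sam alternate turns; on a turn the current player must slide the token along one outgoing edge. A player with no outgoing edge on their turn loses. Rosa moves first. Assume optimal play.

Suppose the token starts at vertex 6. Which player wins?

Rosa wins.

Positions with no move are L. A position that does have a move is losing for the player to move precisely when every available move leads to a winning position for the opponent. Fill in the labels:
Every edge goes from a vertex to one that appears earlier in the order 2, 7, 3, 6, 4, 5, 1, so processing vertices in that order labels each vertex after all of its successors.
2: no outgoing edge → L
7: no outgoing edge → L
3: →7(L), so W
6: →7(L), so W
4: →7(L), so W
5: →7(L), so W
1: →7(L), so W
The starting position 6 is W: Rosa should move to 7, handing over an L position.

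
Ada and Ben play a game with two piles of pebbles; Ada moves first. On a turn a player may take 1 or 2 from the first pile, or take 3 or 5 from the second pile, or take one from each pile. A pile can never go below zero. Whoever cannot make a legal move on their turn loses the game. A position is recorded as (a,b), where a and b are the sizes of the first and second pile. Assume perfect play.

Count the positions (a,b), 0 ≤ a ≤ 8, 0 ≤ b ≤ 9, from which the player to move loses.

27

Compute win/loss labels from the base case upward. A position with no move is L. Any other position is W if it can reach an L in one move, else L.
Every move lowers a or b (never raises either), so fill the grid row by row in increasing a, and left to right within a row: each cell's successors are then already labelled.
      b=0  b=1  b=2  b=3  b=4  b=5  b=6  b=7  b=8  b=9
a=0:    L    L    L    W    W    W    W    W    L    L
a=1:    W    W    W    W    L    L    L    W    W    W
a=2:    W    W    W    L    W    W    W    W    W    W
a=3:    L    L    L    W    W    W    W    W    L    L
a=4:    W    W    W    W    L    L    L    W    W    W
a=5:    W    W    W    L    W    W    W    W    W    W
a=6:    L    L    L    W    W    W    W    W    L    L
a=7:    W    W    W    W    L    L    L    W    W    W
a=8:    W    W    W    L    W    W    W    W    W    W
Cells with no legal move (terminal, hence L): (0,0), (0,1), (0,2).
The remaining L cells, each justified by listing all of its moves:
(0,8): only reaches (0,5)(W), (0,3)(W), all W → L
(0,9): only reaches (0,6)(W), (0,4)(W), all W → L
(1,4): only reaches (0,4)(W), (1,1)(W), (0,3)(W), all W → L
(1,5): only reaches (0,5)(W), (1,2)(W), (1,0)(W), (0,4)(W), all W → L
(1,6): only reaches (0,6)(W), (1,3)(W), (1,1)(W), (0,5)(W), all W → L
(2,3): only reaches (1,3)(W), (0,3)(W), (2,0)(W), (1,2)(W), all W → L
(3,0): only reaches (2,0)(W), (1,0)(W), all W → L
(3,1): only reaches (2,1)(W), (1,1)(W), (2,0)(W), all W → L
(3,2): only reaches (2,2)(W), (1,2)(W), (2,1)(W), all W → L
(3,8): only reaches (2,8)(W), (1,8)(W), (3,5)(W), (3,3)(W), (2,7)(W), all W → L
(3,9): only reaches (2,9)(W), (1,9)(W), (3,6)(W), (3,4)(W), (2,8)(W), all W → L
(4,4): only reaches (3,4)(W), (2,4)(W), (4,1)(W), (3,3)(W), all W → L
(4,5): only reaches (3,5)(W), (2,5)(W), (4,2)(W), (4,0)(W), (3,4)(W), all W → L
(4,6): only reaches (3,6)(W), (2,6)(W), (4,3)(W), (4,1)(W), (3,5)(W), all W → L
(5,3): only reaches (4,3)(W), (3,3)(W), (5,0)(W), (4,2)(W), all W → L
(6,0): only reaches (5,0)(W), (4,0)(W), all W → L
(6,1): only reaches (5,1)(W), (4,1)(W), (5,0)(W), all W → L
(6,2): only reaches (5,2)(W), (4,2)(W), (5,1)(W), all W → L
(6,8): only reaches (5,8)(W), (4,8)(W), (6,5)(W), (6,3)(W), (5,7)(W), all W → L
(6,9): only reaches (5,9)(W), (4,9)(W), (6,6)(W), (6,4)(W), (5,8)(W), all W → L
(7,4): only reaches (6,4)(W), (5,4)(W), (7,1)(W), (6,3)(W), all W → L
(7,5): only reaches (6,5)(W), (5,5)(W), (7,2)(W), (7,0)(W), (6,4)(W), all W → L
(7,6): only reaches (6,6)(W), (5,6)(W), (7,3)(W), (7,1)(W), (6,5)(W), all W → L
(8,3): only reaches (7,3)(W), (6,3)(W), (8,0)(W), (7,2)(W), all W → L
Every other cell has at least one move into one of the L cells above, so it is W.
L cells per row: a=0: 5, a=1: 3, a=2: 1, a=3: 5, a=4: 3, a=5: 1, a=6: 5, a=7: 3, a=8: 1; total 27.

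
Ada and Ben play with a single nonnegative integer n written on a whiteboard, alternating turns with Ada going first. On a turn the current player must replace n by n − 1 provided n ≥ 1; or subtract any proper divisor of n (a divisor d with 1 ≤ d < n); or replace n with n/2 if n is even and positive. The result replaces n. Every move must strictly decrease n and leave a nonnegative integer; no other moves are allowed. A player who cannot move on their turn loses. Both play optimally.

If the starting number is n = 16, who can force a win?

Classify positions by backward induction: terminal positions (no move available) are L. From any other position, the mover wins iff some move reaches an L.
n=0: no move → L
n=1: W (go to 0, an L position)
n=2: L (sole option 1(W) is W)
n=3: W (go to 2, an L position)
n=4: W (go to 2, an L position)
n=5: L (sole option 4(W) is W)
n=6: W (go to 5, an L position)
n=7: L (sole option 6(W) is W)
n=8: W (go to 7, an L position)
n=9: L (options 6(W), 8(W) are all W)
n=10: W (go to 5, an L position)
n=11: L (sole option 10(W) is W)
n=12: W (go to 9, an L position)
n=13: L (sole option 12(W) is W)
n=14: W (go to 7, an L position)
n=15: L (options 10(W), 12(W), 14(W) are all W)
n=16: W (go to 15, an L position)
The starting position 16 is W: Ada should move to 15, handing over an L position.

Ada wins.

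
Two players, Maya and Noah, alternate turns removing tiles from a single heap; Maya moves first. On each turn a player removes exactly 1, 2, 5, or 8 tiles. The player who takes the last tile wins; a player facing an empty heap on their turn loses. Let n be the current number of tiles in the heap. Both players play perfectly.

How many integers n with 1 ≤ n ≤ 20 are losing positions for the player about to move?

Build the W/L table. Terminal = L. A non-terminal position is W if it has a move to some L; otherwise it is L.
n=0: no move → L
n=1: W (go to 0, an L position)
n=2: W (go to 0, an L position)
n=3: L (options 2(W), 1(W) are all W)
n=4: W (go to 3, an L position)
n=5: W (go to 3, an L position)
n=6: L (options 5(W), 4(W), 1(W) are all W)
n=7: W (go to 6, an L position)
n=8: W (go to 6, an L position)
n=9: L (options 8(W), 7(W), 4(W), 1(W) are all W)
n=10: W (go to 9, an L position)
n=11: W (go to 9, an L position)
n=12: L (options 11(W), 10(W), 7(W), 4(W) are all W)
n=13: W (go to 12, an L position)
n=14: W (go to 12, an L position)
n=15: L (options 14(W), 13(W), 10(W), 7(W) are all W)
n=16: W (go to 15, an L position)
n=17: W (go to 15, an L position)
n=18: L (options 17(W), 16(W), 13(W), 10(W) are all W)
n=19: W (go to 18, an L position)
n=20: W (go to 18, an L position)
L entries with 1 ≤ n ≤ 20 (n=0 is outside the asked range and is not counted): n = 3, 6, 9, 12, 15, 18; that makes 6.

6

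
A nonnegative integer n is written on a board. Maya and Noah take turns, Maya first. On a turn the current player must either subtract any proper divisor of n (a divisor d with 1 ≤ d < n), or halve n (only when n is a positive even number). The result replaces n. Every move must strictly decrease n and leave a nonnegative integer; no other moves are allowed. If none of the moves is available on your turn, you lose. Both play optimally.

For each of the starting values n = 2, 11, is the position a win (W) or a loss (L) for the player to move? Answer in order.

2: W, 11: L

Work bottom-up. With no move the player to move loses. Otherwise the position is W if at least one move leads to an L position for the opponent, and L if every move leads to a W.
n=0: no move → L
n=1: no move → L
n=2: →1(L), so W
n=3: →2(W) only, which is W, so L
n=4: →3(L), so W
n=5: →4(W) only, which is W, so L
n=6: →3(L), so W
n=7: →6(W) only, which is W, so L
n=8: →7(L), so W
n=9: →6(W), 8(W) — all W, so L
n=10: →5(L), so W
n=11: →10(W) only, which is W, so L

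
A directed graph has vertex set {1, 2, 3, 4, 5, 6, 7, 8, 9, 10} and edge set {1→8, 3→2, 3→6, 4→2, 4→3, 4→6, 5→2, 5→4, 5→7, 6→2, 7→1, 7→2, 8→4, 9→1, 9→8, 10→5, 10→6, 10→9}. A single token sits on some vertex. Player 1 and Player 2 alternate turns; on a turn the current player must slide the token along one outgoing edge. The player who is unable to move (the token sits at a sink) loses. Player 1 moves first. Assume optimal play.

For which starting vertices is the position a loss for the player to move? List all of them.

Classify positions by backward induction: terminal positions (no move available) are L. From any other position, the mover wins iff some move reaches an L.
Every edge goes from a vertex to one that appears earlier in the order 2, 6, 3, 4, 8, 1, 7, 9, 5, 10, so processing vertices in that order labels each vertex after all of its successors.
2: no outgoing edge → L
6: →2(L), so W
3: →2(L), so W
4: →2(L), so W
8: →4(W) only, which is W, so L
1: →8(L), so W
7: →2(L), so W
9: →8(L), so W
5: →2(L), so W
10: →5(W), 9(W), 6(W) — all W, so L
The losing starting vertices are exactly the entries labelled L in this table (3 of them).

2, 8, 10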